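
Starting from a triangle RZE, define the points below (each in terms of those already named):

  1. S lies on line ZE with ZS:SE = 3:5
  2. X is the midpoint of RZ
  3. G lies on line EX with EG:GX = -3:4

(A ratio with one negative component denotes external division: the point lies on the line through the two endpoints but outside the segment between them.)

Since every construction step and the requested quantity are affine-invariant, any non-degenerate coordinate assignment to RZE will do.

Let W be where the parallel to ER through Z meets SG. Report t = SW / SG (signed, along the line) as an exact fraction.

Assign R = (0, 0), Z = (1, 0), E = (0, 1) — the answer is frame-independent, so this choice is without loss of generality.
1. S lies on line ZE with ZS:SE = 3:5 ⇒ S = (5/8, 3/8)
2. X is the midpoint of RZ ⇒ X = (1/2, 0)
3. G lies on line EX with EG:GX = -3:4 ⇒ G = (-3/2, 4)
through Z parallel to ER: direction (0, -1); meets SG at W = (1, -9/34)
W = S + t·(G−S) with t = -3/17

t = -3/17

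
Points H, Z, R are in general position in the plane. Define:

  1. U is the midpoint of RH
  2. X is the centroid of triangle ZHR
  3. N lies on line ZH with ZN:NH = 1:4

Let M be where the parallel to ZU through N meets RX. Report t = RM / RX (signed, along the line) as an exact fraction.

t = 6/5

Work in coordinates with H = (0, 0), Z = (1, 0), R = (0, 1).
1. U is the midpoint of RH ⇒ U = (0, 1/2)
2. X is the centroid of triangle ZHR ⇒ X = (1/3, 1/3)
3. N lies on line ZH with ZN:NH = 1:4 ⇒ N = (4/5, 0)
through N parallel to ZU: direction (-1, 1/2); meets RX at M = (2/5, 1/5)
M = R + t·(X−R) with t = 6/5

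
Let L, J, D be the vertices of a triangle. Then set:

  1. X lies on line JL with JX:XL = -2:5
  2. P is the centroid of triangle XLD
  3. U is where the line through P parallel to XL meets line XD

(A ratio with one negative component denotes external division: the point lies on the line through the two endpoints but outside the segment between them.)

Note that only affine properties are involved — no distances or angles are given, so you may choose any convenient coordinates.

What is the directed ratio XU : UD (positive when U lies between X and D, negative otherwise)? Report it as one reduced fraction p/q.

Work in coordinates with L = (0, 0), J = (1, 0), D = (0, 1).
1. X lies on line JL with JX:XL = -2:5 ⇒ X = (5/3, 0)
2. P is the centroid of triangle XLD ⇒ P = (5/9, 1/3)
3. U is where the line through P parallel to XL meets line XD ⇒ U = (10/9, 1/3)
U = X + t·(D−X) with t = 1/3, so XU:UD = t:(1−t) = 1/3:2/3

XU:UD = 1/2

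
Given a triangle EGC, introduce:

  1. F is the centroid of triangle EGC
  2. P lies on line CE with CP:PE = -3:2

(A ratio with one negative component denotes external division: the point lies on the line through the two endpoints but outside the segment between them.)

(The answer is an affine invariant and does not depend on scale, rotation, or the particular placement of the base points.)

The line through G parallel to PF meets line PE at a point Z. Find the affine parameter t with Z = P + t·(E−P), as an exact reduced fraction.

Set E = (0, 0), G = (1, 0), C = (0, 1); any affine frame gives the same invariant.
1. F is the centroid of triangle EGC ⇒ F = (1/3, 1/3)
2. P lies on line CE with CP:PE = -3:2 ⇒ P = (0, -2)
through G parallel to PF: direction (1/3, 7/3); meets PE at Z = (0, -7)
Z = P + t·(E−P) with t = -5/2

t = -5/2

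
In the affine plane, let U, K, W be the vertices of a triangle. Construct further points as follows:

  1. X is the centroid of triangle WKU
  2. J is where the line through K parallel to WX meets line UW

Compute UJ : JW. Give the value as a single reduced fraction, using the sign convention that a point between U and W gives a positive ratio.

UJ:JW = -2

Work in coordinates with U = (0, 0), K = (1, 0), W = (0, 1).
1. X is the centroid of triangle WKU ⇒ X = (1/3, 1/3)
2. J is where the line through K parallel to WX meets line UW ⇒ J = (0, 2)
J = U + t·(W−U) with t = 2, so UJ:JW = t:(1−t) = 2:-1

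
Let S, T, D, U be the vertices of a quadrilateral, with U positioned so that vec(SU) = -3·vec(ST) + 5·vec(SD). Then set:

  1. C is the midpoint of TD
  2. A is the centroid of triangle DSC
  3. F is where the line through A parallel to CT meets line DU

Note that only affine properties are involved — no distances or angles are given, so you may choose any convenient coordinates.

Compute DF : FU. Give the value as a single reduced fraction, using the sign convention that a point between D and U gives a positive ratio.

Choose coordinates S = (0, 0), T = (1, 0), D = (0, 1), U = (-3, 5).
1. C is the midpoint of TD ⇒ C = (1/2, 1/2)
2. A is the centroid of triangle DSC ⇒ A = (1/6, 1/2)
3. F is where the line through A parallel to CT meets line DU ⇒ F = (1, -1/3)
F = D + t·(U−D) with t = -1/3, so DF:FU = t:(1−t) = -1/3:4/3

DF:FU = -1/4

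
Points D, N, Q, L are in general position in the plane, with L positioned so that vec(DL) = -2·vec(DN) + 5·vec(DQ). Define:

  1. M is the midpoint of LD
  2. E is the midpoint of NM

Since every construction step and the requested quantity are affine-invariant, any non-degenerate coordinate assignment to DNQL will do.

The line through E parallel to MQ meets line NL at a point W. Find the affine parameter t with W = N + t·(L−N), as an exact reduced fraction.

t = -1/2

Assign D = (0, 0), N = (1, 0), Q = (0, 1), L = (-2, 5) — the answer is frame-independent, so this choice is without loss of generality.
1. M is the midpoint of LD ⇒ M = (-1, 5/2)
2. E is the midpoint of NM ⇒ E = (0, 5/4)
through E parallel to MQ: direction (1, -3/2); meets NL at W = (5/2, -5/2)
W = N + t·(L−N) with t = -1/2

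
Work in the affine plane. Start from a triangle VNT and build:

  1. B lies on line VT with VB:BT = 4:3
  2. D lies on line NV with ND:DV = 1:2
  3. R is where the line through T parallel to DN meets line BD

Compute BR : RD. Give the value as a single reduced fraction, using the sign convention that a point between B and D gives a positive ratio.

Work in coordinates with V = (0, 0), N = (1, 0), T = (0, 1).
1. B lies on line VT with VB:BT = 4:3 ⇒ B = (0, 4/7)
2. D lies on line NV with ND:DV = 1:2 ⇒ D = (2/3, 0)
3. R is where the line through T parallel to DN meets line BD ⇒ R = (-1/2, 1)
R = B + t·(D−B) with t = -3/4, so BR:RD = t:(1−t) = -3/4:7/4

BR:RD = -3/7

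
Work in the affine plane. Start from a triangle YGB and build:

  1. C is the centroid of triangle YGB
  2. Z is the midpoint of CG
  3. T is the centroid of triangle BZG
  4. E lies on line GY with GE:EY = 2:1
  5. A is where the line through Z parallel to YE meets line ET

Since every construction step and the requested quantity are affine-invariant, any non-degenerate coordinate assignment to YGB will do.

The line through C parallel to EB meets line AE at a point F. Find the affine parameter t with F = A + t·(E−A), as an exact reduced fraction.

Assign Y = (0, 0), G = (1, 0), B = (0, 1) — the answer is frame-independent, so this choice is without loss of generality.
1. C is the centroid of triangle YGB ⇒ C = (1/3, 1/3)
2. Z is the midpoint of CG ⇒ Z = (2/3, 1/6)
3. T is the centroid of triangle BZG ⇒ T = (5/9, 7/18)
4. E lies on line GY with GE:EY = 2:1 ⇒ E = (1/3, 0)
5. A is where the line through Z parallel to YE meets line ET ⇒ A = (3/7, 1/6)
through C parallel to EB: direction (-1/3, 1); meets AE at F = (23/57, 7/57)
F = A + t·(E−A) with t = 5/19

t = 5/19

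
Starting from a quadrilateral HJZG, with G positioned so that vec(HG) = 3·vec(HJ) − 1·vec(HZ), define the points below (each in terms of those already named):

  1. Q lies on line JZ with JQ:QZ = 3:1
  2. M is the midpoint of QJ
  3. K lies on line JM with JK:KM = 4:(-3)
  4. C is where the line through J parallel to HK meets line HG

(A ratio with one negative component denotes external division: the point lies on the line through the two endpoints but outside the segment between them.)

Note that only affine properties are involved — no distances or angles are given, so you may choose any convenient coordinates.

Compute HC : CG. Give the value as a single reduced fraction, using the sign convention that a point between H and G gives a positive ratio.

HC:CG = 3/5

Set H = (0, 0), J = (1, 0), Z = (0, 1), G = (3, -1); any affine frame gives the same invariant.
1. Q lies on line JZ with JQ:QZ = 3:1 ⇒ Q = (1/4, 3/4)
2. M is the midpoint of QJ ⇒ M = (5/8, 3/8)
3. K lies on line JM with JK:KM = 4:(-3) ⇒ K = (-1/2, 3/2)
4. C is where the line through J parallel to HK meets line HG ⇒ C = (9/8, -3/8)
C = H + t·(G−H) with t = 3/8, so HC:CG = t:(1−t) = 3/8:5/8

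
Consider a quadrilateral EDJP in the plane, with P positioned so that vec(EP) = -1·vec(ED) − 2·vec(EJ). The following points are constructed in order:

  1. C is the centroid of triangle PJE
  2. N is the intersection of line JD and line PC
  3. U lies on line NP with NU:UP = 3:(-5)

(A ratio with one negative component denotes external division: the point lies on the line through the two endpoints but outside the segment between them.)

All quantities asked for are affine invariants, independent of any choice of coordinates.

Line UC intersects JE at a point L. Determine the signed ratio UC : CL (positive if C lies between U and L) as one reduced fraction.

UC:CL = -46/7

Set E = (0, 0), D = (1, 0), J = (0, 1), P = (-1, -2); any affine frame gives the same invariant.
1. C is the centroid of triangle PJE ⇒ C = (-1/3, -1/3)
2. N is the intersection of line JD and line PC ⇒ N = (1/7, 6/7)
3. U lies on line NP with NU:UP = 3:(-5) ⇒ U = (13/7, 36/7)
line UC meets JE at L = (0, 1/2)
C = U + t·(L−U) with t = 46/39, so UC:CL = 46/39:-7/39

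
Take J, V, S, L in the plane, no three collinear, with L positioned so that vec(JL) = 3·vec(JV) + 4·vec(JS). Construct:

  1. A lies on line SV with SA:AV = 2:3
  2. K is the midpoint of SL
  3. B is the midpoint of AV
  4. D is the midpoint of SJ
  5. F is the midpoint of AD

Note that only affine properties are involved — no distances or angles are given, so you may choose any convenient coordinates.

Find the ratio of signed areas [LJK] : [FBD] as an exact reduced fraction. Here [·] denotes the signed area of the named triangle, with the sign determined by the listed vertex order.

Work in coordinates with J = (0, 0), V = (1, 0), S = (0, 1), L = (3, 4).
1. A lies on line SV with SA:AV = 2:3 ⇒ A = (2/5, 3/5)
2. K is the midpoint of SL ⇒ K = (3/2, 5/2)
3. B is the midpoint of AV ⇒ B = (7/10, 3/10)
4. D is the midpoint of SJ ⇒ D = (0, 1/2)
5. F is the midpoint of AD ⇒ F = (1/5, 11/20)
2·[LJK] = -3/2, 2·[FBD] = -3/40
[LJK]:[FBD] = -3/2:-3/40 = 20

[LJK]:[FBD] = 20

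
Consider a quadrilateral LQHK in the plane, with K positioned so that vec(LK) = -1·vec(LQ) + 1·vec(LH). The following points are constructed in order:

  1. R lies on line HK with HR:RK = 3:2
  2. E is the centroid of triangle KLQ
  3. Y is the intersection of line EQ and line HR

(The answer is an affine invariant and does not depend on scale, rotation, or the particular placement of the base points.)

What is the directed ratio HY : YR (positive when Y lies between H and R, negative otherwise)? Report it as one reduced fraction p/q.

HY:YR = -10/7

Set L = (0, 0), Q = (1, 0), H = (0, 1), K = (-1, 1); any affine frame gives the same invariant.
1. R lies on line HK with HR:RK = 3:2 ⇒ R = (-3/5, 1)
2. E is the centroid of triangle KLQ ⇒ E = (0, 1/3)
3. Y is the intersection of line EQ and line HR ⇒ Y = (-2, 1)
Y = H + t·(R−H) with t = 10/3, so HY:YR = t:(1−t) = 10/3:-7/3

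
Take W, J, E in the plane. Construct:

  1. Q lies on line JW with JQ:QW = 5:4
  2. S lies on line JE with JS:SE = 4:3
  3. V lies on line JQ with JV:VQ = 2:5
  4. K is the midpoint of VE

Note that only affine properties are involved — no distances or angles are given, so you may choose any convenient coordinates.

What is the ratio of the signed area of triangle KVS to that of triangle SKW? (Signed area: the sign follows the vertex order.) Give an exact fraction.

Work in coordinates with W = (0, 0), J = (1, 0), E = (0, 1).
1. Q lies on line JW with JQ:QW = 5:4 ⇒ Q = (4/9, 0)
2. S lies on line JE with JS:SE = 4:3 ⇒ S = (3/7, 4/7)
3. V lies on line JQ with JV:VQ = 2:5 ⇒ V = (53/63, 0)
4. K is the midpoint of VE ⇒ K = (53/126, 1/2)
2·[KVS] = 5/147, 2·[SKW] = -23/882
[KVS]:[SKW] = 5/147:-23/882 = -30/23

[KVS]:[SKW] = -30/23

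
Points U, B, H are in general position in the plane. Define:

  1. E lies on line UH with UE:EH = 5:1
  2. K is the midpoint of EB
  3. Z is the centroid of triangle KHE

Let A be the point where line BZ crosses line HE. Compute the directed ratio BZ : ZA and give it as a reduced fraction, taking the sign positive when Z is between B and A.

BZ:ZA = 5

Set U = (0, 0), B = (1, 0), H = (0, 1); any affine frame gives the same invariant.
1. E lies on line UH with UE:EH = 5:1 ⇒ E = (0, 5/6)
2. K is the midpoint of EB ⇒ K = (1/2, 5/12)
3. Z is the centroid of triangle KHE ⇒ Z = (1/6, 3/4)
line BZ meets HE at A = (0, 9/10)
Z = B + t·(A−B) with t = 5/6, so BZ:ZA = 5/6:1/6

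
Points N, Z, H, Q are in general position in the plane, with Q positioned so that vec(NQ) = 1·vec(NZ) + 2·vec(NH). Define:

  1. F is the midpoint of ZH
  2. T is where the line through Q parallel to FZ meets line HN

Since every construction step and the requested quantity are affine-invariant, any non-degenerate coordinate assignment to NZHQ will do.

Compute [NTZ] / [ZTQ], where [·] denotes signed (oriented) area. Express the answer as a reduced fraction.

[NTZ]:[ZTQ] = 3/2

Set N = (0, 0), Z = (1, 0), H = (0, 1), Q = (1, 2); any affine frame gives the same invariant.
1. F is the midpoint of ZH ⇒ F = (1/2, 1/2)
2. T is where the line through Q parallel to FZ meets line HN ⇒ T = (0, 3)
2·[NTZ] = -3, 2·[ZTQ] = -2
[NTZ]:[ZTQ] = -3:-2 = 3/2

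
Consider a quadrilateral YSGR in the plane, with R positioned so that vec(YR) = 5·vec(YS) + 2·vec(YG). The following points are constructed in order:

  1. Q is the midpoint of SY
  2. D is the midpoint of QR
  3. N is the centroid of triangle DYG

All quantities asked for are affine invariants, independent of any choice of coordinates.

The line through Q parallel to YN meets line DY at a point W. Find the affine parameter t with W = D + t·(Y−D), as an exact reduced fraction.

Set Y = (0, 0), S = (1, 0), G = (0, 1), R = (5, 2); any affine frame gives the same invariant.
1. Q is the midpoint of SY ⇒ Q = (1/2, 0)
2. D is the midpoint of QR ⇒ D = (11/4, 1)
3. N is the centroid of triangle DYG ⇒ N = (11/12, 2/3)
through Q parallel to YN: direction (11/12, 2/3); meets DY at W = (1, 4/11)
W = D + t·(Y−D) with t = 7/11

t = 7/11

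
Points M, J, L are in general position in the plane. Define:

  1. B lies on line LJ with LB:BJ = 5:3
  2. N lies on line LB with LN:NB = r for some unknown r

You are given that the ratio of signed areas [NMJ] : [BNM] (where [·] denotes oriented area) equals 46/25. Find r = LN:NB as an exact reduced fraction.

Assign M = (0, 0), J = (1, 0), L = (0, 1) — the answer is frame-independent, so this choice is without loss of generality.
1. B lies on line LJ with LB:BJ = 5:3 ⇒ B = (5/8, 3/8)
2. With LN:NB = r, write λ = r/(r+1) so N = L + λ·(B−L); N is affine-linear in λ
Every point depending on N is an affine combination of N and λ-independent points, so each such coordinate is linear in λ; the λ² term in each signed area is a multiple of (B−L)×(B−L) = 0, so 2·[NMJ] and 2·[BNM] are each linear in λ. Evaluating at λ=0 and λ=1:
  2·[NMJ] = -5/8·λ + 1,   2·[BNM] = -5/8·λ + 5/8
So [NMJ]:[BNM] = (-5/8·λ + 1) / (-5/8·λ + 5/8). Setting this equal to 46/25:
  -5/8·λ + 1 = 46/25·(-5/8·λ + 5/8)  ⇒  λ = 2/7
Then r = λ/(1−λ) = (2/7)/(5/7) = 2/5. Check: with r = 2/5, N = (5/28, 23/28) and [NMJ]:[BNM] = 46/25 as required.

r = 2/5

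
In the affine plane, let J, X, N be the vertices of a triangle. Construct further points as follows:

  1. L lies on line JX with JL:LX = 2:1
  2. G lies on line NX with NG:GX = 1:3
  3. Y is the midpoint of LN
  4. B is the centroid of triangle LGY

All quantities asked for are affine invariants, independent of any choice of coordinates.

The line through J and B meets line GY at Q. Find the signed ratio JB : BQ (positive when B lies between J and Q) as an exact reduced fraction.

JB:BQ = -10

Assign J = (0, 0), X = (1, 0), N = (0, 1) — the answer is frame-independent, so this choice is without loss of generality.
1. L lies on line JX with JL:LX = 2:1 ⇒ L = (2/3, 0)
2. G lies on line NX with NG:GX = 1:3 ⇒ G = (1/4, 3/4)
3. Y is the midpoint of LN ⇒ Y = (1/3, 1/2)
4. B is the centroid of triangle LGY ⇒ B = (5/12, 5/12)
line JB meets GY at Q = (3/8, 3/8)
B = J + t·(Q−J) with t = 10/9, so JB:BQ = 10/9:-1/9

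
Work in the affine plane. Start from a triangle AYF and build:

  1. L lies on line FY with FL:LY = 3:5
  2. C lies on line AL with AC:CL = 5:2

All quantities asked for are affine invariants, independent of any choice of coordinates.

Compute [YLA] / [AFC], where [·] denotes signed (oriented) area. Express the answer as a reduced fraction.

Assign A = (0, 0), Y = (1, 0), F = (0, 1) — the answer is frame-independent, so this choice is without loss of generality.
1. L lies on line FY with FL:LY = 3:5 ⇒ L = (3/8, 5/8)
2. C lies on line AL with AC:CL = 5:2 ⇒ C = (15/56, 25/56)
2·[YLA] = 5/8, 2·[AFC] = -15/56
[YLA]:[AFC] = 5/8:-15/56 = -7/3

[YLA]:[AFC] = -7/3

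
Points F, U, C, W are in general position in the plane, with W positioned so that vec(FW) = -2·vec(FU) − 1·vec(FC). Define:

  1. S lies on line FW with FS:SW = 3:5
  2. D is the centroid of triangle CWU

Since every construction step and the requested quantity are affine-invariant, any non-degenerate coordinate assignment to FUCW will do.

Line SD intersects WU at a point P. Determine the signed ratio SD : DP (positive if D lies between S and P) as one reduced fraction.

Work in coordinates with F = (0, 0), U = (1, 0), C = (0, 1), W = (-2, -1).
1. S lies on line FW with FS:SW = 3:5 ⇒ S = (-3/4, -3/8)
2. D is the centroid of triangle CWU ⇒ D = (-1/3, 0)
line SD meets WU at P = (-19/17, -12/17)
D = S + t·(P−S) with t = -17/15, so SD:DP = -17/15:32/15

SD:DP = -17/32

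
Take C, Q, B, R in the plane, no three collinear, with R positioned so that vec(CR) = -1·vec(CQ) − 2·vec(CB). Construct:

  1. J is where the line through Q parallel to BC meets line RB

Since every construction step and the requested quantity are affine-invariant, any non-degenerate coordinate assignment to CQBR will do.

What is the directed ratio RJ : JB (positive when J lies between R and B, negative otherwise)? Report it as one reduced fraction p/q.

Choose coordinates C = (0, 0), Q = (1, 0), B = (0, 1), R = (-1, -2).
1. J is where the line through Q parallel to BC meets line RB ⇒ J = (1, 4)
J = R + t·(B−R) with t = 2, so RJ:JB = t:(1−t) = 2:-1

RJ:JB = -2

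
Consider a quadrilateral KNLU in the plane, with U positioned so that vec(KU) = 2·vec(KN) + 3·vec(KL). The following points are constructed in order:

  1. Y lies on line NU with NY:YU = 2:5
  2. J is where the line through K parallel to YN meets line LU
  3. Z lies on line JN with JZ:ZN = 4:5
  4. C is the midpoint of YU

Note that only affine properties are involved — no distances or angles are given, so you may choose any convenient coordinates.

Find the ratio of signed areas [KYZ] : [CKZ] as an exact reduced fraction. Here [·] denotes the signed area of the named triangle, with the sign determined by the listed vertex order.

[KYZ]:[CKZ] = 19

Set K = (0, 0), N = (1, 0), L = (0, 1), U = (2, 3); any affine frame gives the same invariant.
1. Y lies on line NU with NY:YU = 2:5 ⇒ Y = (9/7, 6/7)
2. J is where the line through K parallel to YN meets line LU ⇒ J = (1/2, 3/2)
3. Z lies on line JN with JZ:ZN = 4:5 ⇒ Z = (13/18, 5/6)
4. C is the midpoint of YU ⇒ C = (23/14, 27/14)
2·[KYZ] = 19/42, 2·[CKZ] = 1/42
[KYZ]:[CKZ] = 19/42:1/42 = 19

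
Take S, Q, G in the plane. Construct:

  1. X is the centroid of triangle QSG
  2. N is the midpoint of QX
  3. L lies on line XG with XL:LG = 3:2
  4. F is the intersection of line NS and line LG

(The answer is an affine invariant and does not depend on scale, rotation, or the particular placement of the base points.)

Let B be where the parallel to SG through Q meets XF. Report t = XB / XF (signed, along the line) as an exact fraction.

t = 6

Work in coordinates with S = (0, 0), Q = (1, 0), G = (0, 1).
1. X is the centroid of triangle QSG ⇒ X = (1/3, 1/3)
2. N is the midpoint of QX ⇒ N = (2/3, 1/6)
3. L lies on line XG with XL:LG = 3:2 ⇒ L = (2/15, 11/15)
4. F is the intersection of line NS and line LG ⇒ F = (4/9, 1/9)
through Q parallel to SG: direction (0, 1); meets XF at B = (1, -1)
B = X + t·(F−X) with t = 6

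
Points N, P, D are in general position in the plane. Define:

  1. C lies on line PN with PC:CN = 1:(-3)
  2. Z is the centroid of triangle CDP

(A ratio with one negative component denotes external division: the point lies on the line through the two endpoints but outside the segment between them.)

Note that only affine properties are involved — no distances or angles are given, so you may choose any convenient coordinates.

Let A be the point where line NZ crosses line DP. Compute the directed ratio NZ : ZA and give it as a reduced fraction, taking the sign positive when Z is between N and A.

Assign N = (0, 0), P = (1, 0), D = (0, 1) — the answer is frame-independent, so this choice is without loss of generality.
1. C lies on line PN with PC:CN = 1:(-3) ⇒ C = (3/2, 0)
2. Z is the centroid of triangle CDP ⇒ Z = (5/6, 1/3)
line NZ meets DP at A = (5/7, 2/7)
Z = N + t·(A−N) with t = 7/6, so NZ:ZA = 7/6:-1/6

NZ:ZA = -7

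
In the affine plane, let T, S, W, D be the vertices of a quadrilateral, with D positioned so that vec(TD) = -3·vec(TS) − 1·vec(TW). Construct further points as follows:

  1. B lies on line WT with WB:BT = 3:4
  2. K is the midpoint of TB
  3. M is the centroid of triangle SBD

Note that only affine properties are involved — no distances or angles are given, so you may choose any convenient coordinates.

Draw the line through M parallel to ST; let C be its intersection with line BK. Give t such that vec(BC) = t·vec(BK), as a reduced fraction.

t = 5/2

Work in coordinates with T = (0, 0), S = (1, 0), W = (0, 1), D = (-3, -1).
1. B lies on line WT with WB:BT = 3:4 ⇒ B = (0, 4/7)
2. K is the midpoint of TB ⇒ K = (0, 2/7)
3. M is the centroid of triangle SBD ⇒ M = (-2/3, -1/7)
through M parallel to ST: direction (-1, 0); meets BK at C = (0, -1/7)
C = B + t·(K−B) with t = 5/2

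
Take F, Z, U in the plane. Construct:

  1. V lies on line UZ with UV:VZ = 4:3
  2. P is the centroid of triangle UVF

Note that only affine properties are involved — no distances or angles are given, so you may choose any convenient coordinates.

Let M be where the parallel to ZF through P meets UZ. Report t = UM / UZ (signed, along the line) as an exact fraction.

t = 11/21

Work in coordinates with F = (0, 0), Z = (1, 0), U = (0, 1).
1. V lies on line UZ with UV:VZ = 4:3 ⇒ V = (4/7, 3/7)
2. P is the centroid of triangle UVF ⇒ P = (4/21, 10/21)
through P parallel to ZF: direction (-1, 0); meets UZ at M = (11/21, 10/21)
M = U + t·(Z−U) with t = 11/21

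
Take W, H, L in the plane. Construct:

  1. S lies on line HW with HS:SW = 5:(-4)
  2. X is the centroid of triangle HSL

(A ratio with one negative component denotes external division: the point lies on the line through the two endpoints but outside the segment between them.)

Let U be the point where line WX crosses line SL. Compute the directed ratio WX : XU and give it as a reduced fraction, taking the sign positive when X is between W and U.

WX:XU = 7/5

Assign W = (0, 0), H = (1, 0), L = (0, 1) — the answer is frame-independent, so this choice is without loss of generality.
1. S lies on line HW with HS:SW = 5:(-4) ⇒ S = (-4, 0)
2. X is the centroid of triangle HSL ⇒ X = (-1, 1/3)
line WX meets SL at U = (-12/7, 4/7)
X = W + t·(U−W) with t = 7/12, so WX:XU = 7/12:5/12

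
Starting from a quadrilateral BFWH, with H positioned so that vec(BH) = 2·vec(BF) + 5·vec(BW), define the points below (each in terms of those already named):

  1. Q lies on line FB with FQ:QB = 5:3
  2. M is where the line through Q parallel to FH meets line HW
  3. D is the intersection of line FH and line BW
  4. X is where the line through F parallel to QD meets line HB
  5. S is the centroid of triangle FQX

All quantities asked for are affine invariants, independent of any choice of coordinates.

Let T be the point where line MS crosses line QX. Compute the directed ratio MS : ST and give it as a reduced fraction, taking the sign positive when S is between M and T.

Work in coordinates with B = (0, 0), F = (1, 0), W = (0, 1), H = (2, 5).
1. Q lies on line FB with FQ:QB = 5:3 ⇒ Q = (3/8, 0)
2. M is where the line through Q parallel to FH meets line HW ⇒ M = (23/24, 35/12)
3. D is the intersection of line FH and line BW ⇒ D = (0, -5)
4. X is where the line through F parallel to QD meets line HB ⇒ X = (16/13, 40/13)
5. S is the centroid of triangle FQX ⇒ S = (271/312, 40/39)
line MS meets QX at T = (6351/6968, 1680/871)
S = M + t·(T−M) with t = 67/35, so MS:ST = 67/35:-32/35

MS:ST = -67/32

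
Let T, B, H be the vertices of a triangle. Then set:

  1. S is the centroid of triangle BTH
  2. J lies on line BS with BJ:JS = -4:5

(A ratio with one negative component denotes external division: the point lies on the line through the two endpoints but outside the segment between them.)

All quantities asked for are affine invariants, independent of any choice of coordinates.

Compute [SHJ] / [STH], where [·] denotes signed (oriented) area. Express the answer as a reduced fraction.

[SHJ]:[STH] = 5

Choose coordinates T = (0, 0), B = (1, 0), H = (0, 1).
1. S is the centroid of triangle BTH ⇒ S = (1/3, 1/3)
2. J lies on line BS with BJ:JS = -4:5 ⇒ J = (11/3, -4/3)
2·[SHJ] = -5/3, 2·[STH] = -1/3
[SHJ]:[STH] = -5/3:-1/3 = 5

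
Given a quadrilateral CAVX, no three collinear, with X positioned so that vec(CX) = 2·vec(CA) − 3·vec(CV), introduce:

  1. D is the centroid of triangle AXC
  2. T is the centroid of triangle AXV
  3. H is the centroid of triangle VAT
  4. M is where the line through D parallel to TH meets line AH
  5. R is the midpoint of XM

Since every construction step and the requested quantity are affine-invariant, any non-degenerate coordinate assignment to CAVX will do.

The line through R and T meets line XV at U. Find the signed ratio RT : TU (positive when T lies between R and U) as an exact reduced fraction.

Choose coordinates C = (0, 0), A = (1, 0), V = (0, 1), X = (2, -3).
1. D is the centroid of triangle AXC ⇒ D = (1, -1)
2. T is the centroid of triangle AXV ⇒ T = (1, -2/3)
3. H is the centroid of triangle VAT ⇒ H = (2/3, 1/9)
4. M is where the line through D parallel to TH meets line AH ⇒ M = (1/2, 1/6)
5. R is the midpoint of XM ⇒ R = (5/4, -17/12)
line RT meets XV at U = (4/3, -5/3)
T = R + t·(U−R) with t = -3, so RT:TU = -3:4

RT:TU = -3/4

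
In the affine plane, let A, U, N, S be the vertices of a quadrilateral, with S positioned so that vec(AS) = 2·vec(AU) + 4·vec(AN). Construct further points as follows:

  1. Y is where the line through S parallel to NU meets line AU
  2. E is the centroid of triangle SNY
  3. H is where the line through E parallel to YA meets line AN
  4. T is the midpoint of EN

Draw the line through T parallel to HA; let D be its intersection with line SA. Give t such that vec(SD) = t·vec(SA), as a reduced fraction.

t = 1/3

Choose coordinates A = (0, 0), U = (1, 0), N = (0, 1), S = (2, 4).
1. Y is where the line through S parallel to NU meets line AU ⇒ Y = (6, 0)
2. E is the centroid of triangle SNY ⇒ E = (8/3, 5/3)
3. H is where the line through E parallel to YA meets line AN ⇒ H = (0, 5/3)
4. T is the midpoint of EN ⇒ T = (4/3, 4/3)
through T parallel to HA: direction (0, -5/3); meets SA at D = (4/3, 8/3)
D = S + t·(A−S) with t = 1/3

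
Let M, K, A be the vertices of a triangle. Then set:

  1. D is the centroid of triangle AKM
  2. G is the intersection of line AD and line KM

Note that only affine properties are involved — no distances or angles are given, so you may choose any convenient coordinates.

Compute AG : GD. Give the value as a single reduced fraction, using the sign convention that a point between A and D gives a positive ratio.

Assign M = (0, 0), K = (1, 0), A = (0, 1) — the answer is frame-independent, so this choice is without loss of generality.
1. D is the centroid of triangle AKM ⇒ D = (1/3, 1/3)
2. G is the intersection of line AD and line KM ⇒ G = (1/2, 0)
G = A + t·(D−A) with t = 3/2, so AG:GD = t:(1−t) = 3/2:-1/2

AG:GD = -3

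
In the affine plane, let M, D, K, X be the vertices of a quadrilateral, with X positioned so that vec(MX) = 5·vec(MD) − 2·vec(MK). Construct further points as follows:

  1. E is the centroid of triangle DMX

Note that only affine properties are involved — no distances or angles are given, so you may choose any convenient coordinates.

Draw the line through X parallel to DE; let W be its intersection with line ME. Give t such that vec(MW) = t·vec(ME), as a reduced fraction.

Set M = (0, 0), D = (1, 0), K = (0, 1), X = (5, -2); any affine frame gives the same invariant.
1. E is the centroid of triangle DMX ⇒ E = (2, -2/3)
through X parallel to DE: direction (1, -2/3); meets ME at W = (4, -4/3)
W = M + t·(E−M) with t = 2

t = 2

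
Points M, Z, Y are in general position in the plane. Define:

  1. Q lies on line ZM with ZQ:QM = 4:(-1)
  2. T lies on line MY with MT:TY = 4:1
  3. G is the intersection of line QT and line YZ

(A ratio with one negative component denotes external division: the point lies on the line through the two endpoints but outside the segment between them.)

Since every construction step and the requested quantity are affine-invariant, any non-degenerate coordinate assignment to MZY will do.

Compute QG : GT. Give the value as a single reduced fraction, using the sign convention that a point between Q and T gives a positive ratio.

QG:GT = -20/3

Choose coordinates M = (0, 0), Z = (1, 0), Y = (0, 1).
1. Q lies on line ZM with ZQ:QM = 4:(-1) ⇒ Q = (-1/3, 0)
2. T lies on line MY with MT:TY = 4:1 ⇒ T = (0, 4/5)
3. G is the intersection of line QT and line YZ ⇒ G = (1/17, 16/17)
G = Q + t·(T−Q) with t = 20/17, so QG:GT = t:(1−t) = 20/17:-3/17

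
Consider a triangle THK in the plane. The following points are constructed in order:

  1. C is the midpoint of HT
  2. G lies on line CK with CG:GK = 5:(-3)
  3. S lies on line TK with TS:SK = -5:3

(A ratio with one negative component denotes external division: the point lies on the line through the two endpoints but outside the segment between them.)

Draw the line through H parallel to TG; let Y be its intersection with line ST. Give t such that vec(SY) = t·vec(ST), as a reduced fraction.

Assign T = (0, 0), H = (1, 0), K = (0, 1) — the answer is frame-independent, so this choice is without loss of generality.
1. C is the midpoint of HT ⇒ C = (1/2, 0)
2. G lies on line CK with CG:GK = 5:(-3) ⇒ G = (-3/4, 5/2)
3. S lies on line TK with TS:SK = -5:3 ⇒ S = (0, 5/2)
through H parallel to TG: direction (-3/4, 5/2); meets ST at Y = (0, 10/3)
Y = S + t·(T−S) with t = -1/3

t = -1/3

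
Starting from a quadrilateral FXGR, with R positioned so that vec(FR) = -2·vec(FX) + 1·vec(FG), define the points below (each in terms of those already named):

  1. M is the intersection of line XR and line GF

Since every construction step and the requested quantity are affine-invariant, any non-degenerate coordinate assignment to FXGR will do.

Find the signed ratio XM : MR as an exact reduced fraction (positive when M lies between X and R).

Assign F = (0, 0), X = (1, 0), G = (0, 1), R = (-2, 1) — the answer is frame-independent, so this choice is without loss of generality.
1. M is the intersection of line XR and line GF ⇒ M = (0, 1/3)
M = X + t·(R−X) with t = 1/3, so XM:MR = t:(1−t) = 1/3:2/3

XM:MR = 1/2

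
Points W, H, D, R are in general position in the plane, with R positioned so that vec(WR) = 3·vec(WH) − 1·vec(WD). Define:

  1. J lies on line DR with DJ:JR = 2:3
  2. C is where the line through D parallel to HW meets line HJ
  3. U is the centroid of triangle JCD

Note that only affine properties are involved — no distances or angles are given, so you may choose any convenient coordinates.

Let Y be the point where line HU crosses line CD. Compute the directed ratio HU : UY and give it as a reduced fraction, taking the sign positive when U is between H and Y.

HU:UY = 11/4

Choose coordinates W = (0, 0), H = (1, 0), D = (0, 1), R = (3, -1).
1. J lies on line DR with DJ:JR = 2:3 ⇒ J = (6/5, 1/5)
2. C is where the line through D parallel to HW meets line HJ ⇒ C = (2, 1)
3. U is the centroid of triangle JCD ⇒ U = (16/15, 11/15)
line HU meets CD at Y = (12/11, 1)
U = H + t·(Y−H) with t = 11/15, so HU:UY = 11/15:4/15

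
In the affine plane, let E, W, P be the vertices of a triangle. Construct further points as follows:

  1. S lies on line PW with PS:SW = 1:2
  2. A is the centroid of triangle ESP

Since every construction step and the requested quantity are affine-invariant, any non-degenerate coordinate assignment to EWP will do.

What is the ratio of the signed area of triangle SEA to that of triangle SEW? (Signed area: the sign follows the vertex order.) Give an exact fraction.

[SEA]:[SEW] = -1/6

Work in coordinates with E = (0, 0), W = (1, 0), P = (0, 1).
1. S lies on line PW with PS:SW = 1:2 ⇒ S = (1/3, 2/3)
2. A is the centroid of triangle ESP ⇒ A = (1/9, 5/9)
2·[SEA] = -1/9, 2·[SEW] = 2/3
[SEA]:[SEW] = -1/9:2/3 = -1/6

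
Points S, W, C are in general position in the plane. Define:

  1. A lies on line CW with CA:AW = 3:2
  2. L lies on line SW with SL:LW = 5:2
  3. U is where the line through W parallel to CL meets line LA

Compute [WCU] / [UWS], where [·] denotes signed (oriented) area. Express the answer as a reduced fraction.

[WCU]:[UWS] = 2/7

Assign S = (0, 0), W = (1, 0), C = (0, 1) — the answer is frame-independent, so this choice is without loss of generality.
1. A lies on line CW with CA:AW = 3:2 ⇒ A = (3/5, 2/5)
2. L lies on line SW with SL:LW = 5:2 ⇒ L = (5/7, 0)
3. U is where the line through W parallel to CL meets line LA ⇒ U = (11/21, 2/3)
2·[WCU] = -4/21, 2·[UWS] = -2/3
[WCU]:[UWS] = -4/21:-2/3 = 2/7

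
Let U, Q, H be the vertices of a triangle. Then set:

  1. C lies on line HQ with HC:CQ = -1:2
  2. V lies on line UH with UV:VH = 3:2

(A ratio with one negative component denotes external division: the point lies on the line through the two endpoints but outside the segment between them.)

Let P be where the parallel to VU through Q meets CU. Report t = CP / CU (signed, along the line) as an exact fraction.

Set U = (0, 0), Q = (1, 0), H = (0, 1); any affine frame gives the same invariant.
1. C lies on line HQ with HC:CQ = -1:2 ⇒ C = (-1, 2)
2. V lies on line UH with UV:VH = 3:2 ⇒ V = (0, 3/5)
through Q parallel to VU: direction (0, -3/5); meets CU at P = (1, -2)
P = C + t·(U−C) with t = 2

t = 2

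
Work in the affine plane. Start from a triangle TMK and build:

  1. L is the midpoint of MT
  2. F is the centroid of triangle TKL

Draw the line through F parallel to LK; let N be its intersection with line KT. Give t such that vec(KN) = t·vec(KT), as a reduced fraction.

Work in coordinates with T = (0, 0), M = (1, 0), K = (0, 1).
1. L is the midpoint of MT ⇒ L = (1/2, 0)
2. F is the centroid of triangle TKL ⇒ F = (1/6, 1/3)
through F parallel to LK: direction (-1/2, 1); meets KT at N = (0, 2/3)
N = K + t·(T−K) with t = 1/3

t = 1/3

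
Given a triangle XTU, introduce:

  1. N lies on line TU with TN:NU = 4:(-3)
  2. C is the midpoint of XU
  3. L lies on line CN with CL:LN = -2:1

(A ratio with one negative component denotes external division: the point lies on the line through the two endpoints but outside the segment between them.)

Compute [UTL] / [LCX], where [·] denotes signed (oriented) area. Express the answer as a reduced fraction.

Work in coordinates with X = (0, 0), T = (1, 0), U = (0, 1).
1. N lies on line TU with TN:NU = 4:(-3) ⇒ N = (-3, 4)
2. C is the midpoint of XU ⇒ C = (0, 1/2)
3. L lies on line CN with CL:LN = -2:1 ⇒ L = (-6, 15/2)
2·[UTL] = 1/2, 2·[LCX] = -3
[UTL]:[LCX] = 1/2:-3 = -1/6

[UTL]:[LCX] = -1/6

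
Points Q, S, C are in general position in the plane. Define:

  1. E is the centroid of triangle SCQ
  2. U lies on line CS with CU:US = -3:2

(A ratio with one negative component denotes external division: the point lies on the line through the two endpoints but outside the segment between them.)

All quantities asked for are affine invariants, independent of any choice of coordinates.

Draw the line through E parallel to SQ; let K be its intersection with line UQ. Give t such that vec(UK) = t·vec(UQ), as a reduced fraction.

Set Q = (0, 0), S = (1, 0), C = (0, 1); any affine frame gives the same invariant.
1. E is the centroid of triangle SCQ ⇒ E = (1/3, 1/3)
2. U lies on line CS with CU:US = -3:2 ⇒ U = (3, -2)
through E parallel to SQ: direction (-1, 0); meets UQ at K = (-1/2, 1/3)
K = U + t·(Q−U) with t = 7/6

t = 7/6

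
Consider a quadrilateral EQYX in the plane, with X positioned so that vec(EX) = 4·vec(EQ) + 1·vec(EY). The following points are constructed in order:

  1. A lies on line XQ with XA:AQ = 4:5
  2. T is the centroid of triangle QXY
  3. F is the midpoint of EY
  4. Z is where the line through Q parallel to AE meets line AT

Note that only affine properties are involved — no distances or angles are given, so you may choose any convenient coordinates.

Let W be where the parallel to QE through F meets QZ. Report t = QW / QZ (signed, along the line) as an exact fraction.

Assign E = (0, 0), Q = (1, 0), Y = (0, 1), X = (4, 1) — the answer is frame-independent, so this choice is without loss of generality.
1. A lies on line XQ with XA:AQ = 4:5 ⇒ A = (8/3, 5/9)
2. T is the centroid of triangle QXY ⇒ T = (5/3, 2/3)
3. F is the midpoint of EY ⇒ F = (0, 1/2)
4. Z is where the line through Q parallel to AE meets line AT ⇒ Z = (229/69, 100/207)
through F parallel to QE: direction (-1, 0); meets QZ at W = (17/5, 1/2)
W = Q + t·(Z−Q) with t = 207/200

t = 207/200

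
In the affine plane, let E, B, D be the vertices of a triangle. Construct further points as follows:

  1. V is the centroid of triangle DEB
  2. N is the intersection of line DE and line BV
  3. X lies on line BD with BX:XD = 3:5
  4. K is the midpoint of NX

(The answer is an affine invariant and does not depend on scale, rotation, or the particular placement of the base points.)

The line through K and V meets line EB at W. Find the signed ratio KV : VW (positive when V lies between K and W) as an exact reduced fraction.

KV:VW = 5/16

Assign E = (0, 0), B = (1, 0), D = (0, 1) — the answer is frame-independent, so this choice is without loss of generality.
1. V is the centroid of triangle DEB ⇒ V = (1/3, 1/3)
2. N is the intersection of line DE and line BV ⇒ N = (0, 1/2)
3. X lies on line BD with BX:XD = 3:5 ⇒ X = (5/8, 3/8)
4. K is the midpoint of NX ⇒ K = (5/16, 7/16)
line KV meets EB at W = (2/5, 0)
V = K + t·(W−K) with t = 5/21, so KV:VW = 5/21:16/21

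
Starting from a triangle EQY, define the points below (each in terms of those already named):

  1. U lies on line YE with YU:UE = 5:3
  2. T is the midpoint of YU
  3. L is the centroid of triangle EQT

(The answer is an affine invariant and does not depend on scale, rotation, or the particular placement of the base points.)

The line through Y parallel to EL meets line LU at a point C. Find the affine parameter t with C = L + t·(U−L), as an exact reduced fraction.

Assign E = (0, 0), Q = (1, 0), Y = (0, 1) — the answer is frame-independent, so this choice is without loss of generality.
1. U lies on line YE with YU:UE = 5:3 ⇒ U = (0, 3/8)
2. T is the midpoint of YU ⇒ T = (0, 11/16)
3. L is the centroid of triangle EQT ⇒ L = (1/3, 11/48)
through Y parallel to EL: direction (1/3, 11/48); meets LU at C = (-5/9, 89/144)
C = L + t·(U−L) with t = 8/3

t = 8/3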